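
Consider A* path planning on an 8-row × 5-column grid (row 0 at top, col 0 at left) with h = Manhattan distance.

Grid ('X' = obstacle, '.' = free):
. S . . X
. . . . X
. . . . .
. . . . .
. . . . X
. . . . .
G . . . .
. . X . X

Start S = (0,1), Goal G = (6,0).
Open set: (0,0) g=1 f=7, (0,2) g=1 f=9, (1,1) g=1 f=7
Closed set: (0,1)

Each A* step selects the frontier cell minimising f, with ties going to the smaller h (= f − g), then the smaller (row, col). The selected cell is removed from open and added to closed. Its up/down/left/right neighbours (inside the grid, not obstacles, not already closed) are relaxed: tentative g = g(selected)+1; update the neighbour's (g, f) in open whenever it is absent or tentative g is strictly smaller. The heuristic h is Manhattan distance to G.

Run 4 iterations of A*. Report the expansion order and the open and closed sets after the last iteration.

step 1: expand (0,0) (f=7, h=6) → closed; open now [(0,2) g=1 f=9, (1,0) g=2 f=7, (1,1) g=1 f=7]
step 2: expand (1,0) (f=7, h=5) → closed; open now [(0,2) g=1 f=9, (1,1) g=1 f=7, (2,0) g=3 f=7]
step 3: expand (2,0) (f=7, h=4) → closed; open now [(0,2) g=1 f=9, (1,1) g=1 f=7, (2,1) g=4 f=9, (3,0) g=4 f=7]
step 4: expand (3,0) (f=7, h=3) → closed; open now [(0,2) g=1 f=9, (1,1) g=1 f=7, (2,1) g=4 f=9, (3,1) g=5 f=9, (4,0) g=5 f=7]

order=[(0,0) → (1,0) → (2,0) → (3,0)]; open=[(0,2) g=1 f=9, (1,1) g=1 f=7, (2,1) g=4 f=9, (3,1) g=5 f=9, (4,0) g=5 f=7]; closed=[(0,0), (0,1), (1,0), (2,0), (3,0)]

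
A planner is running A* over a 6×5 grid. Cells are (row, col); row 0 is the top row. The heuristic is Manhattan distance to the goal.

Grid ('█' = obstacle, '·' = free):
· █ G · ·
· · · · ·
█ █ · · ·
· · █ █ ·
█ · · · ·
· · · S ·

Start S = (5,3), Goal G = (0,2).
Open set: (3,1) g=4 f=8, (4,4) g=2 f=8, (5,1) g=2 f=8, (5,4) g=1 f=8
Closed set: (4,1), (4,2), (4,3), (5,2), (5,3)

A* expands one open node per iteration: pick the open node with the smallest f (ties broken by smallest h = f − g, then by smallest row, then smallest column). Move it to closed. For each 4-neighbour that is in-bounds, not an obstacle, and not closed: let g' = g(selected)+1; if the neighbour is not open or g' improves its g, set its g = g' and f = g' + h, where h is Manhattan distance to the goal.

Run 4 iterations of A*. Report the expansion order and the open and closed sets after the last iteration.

order=[(3,1) → (4,4) → (3,4) → (2,4)]; open=[(1,4) g=5 f=8, (2,3) g=5 f=8, (3,0) g=5 f=10, (5,1) g=2 f=8, (5,4) g=1 f=8]; closed=[(2,4), (3,1), (3,4), (4,1), (4,2), (4,3), (4,4), (5,2), (5,3)]

step 1: expand (3,1) (f=8, h=4) → closed; open now [(3,0) g=5 f=10, (4,4) g=2 f=8, (5,1) g=2 f=8, (5,4) g=1 f=8]
step 2: expand (4,4) (f=8, h=6) → closed; open now [(3,0) g=5 f=10, (3,4) g=3 f=8, (5,1) g=2 f=8, (5,4) g=1 f=8]
step 3: expand (3,4) (f=8, h=5) → closed; open now [(2,4) g=4 f=8, (3,0) g=5 f=10, (5,1) g=2 f=8, (5,4) g=1 f=8]
step 4: expand (2,4) (f=8, h=4) → closed; open now [(1,4) g=5 f=8, (2,3) g=5 f=8, (3,0) g=5 f=10, (5,1) g=2 f=8, (5,4) g=1 f=8]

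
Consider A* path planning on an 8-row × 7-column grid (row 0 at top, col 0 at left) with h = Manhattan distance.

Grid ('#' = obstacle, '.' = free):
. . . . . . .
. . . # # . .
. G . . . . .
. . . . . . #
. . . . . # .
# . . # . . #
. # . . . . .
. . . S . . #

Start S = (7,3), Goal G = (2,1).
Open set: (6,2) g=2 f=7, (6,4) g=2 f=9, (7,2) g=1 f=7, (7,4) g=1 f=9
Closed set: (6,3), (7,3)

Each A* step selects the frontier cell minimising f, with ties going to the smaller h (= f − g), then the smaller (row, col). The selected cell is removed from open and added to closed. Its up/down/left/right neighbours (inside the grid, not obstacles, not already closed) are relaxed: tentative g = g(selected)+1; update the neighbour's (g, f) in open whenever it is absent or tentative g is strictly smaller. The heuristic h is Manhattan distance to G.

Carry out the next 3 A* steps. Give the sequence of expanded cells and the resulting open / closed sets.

step 1: expand (6,2) (f=7, h=5) → closed; open now [(5,2) g=3 f=7, (6,4) g=2 f=9, (7,2) g=1 f=7, (7,4) g=1 f=9]
step 2: expand (5,2) (f=7, h=4) → closed; open now [(4,2) g=4 f=7, (5,1) g=4 f=7, (6,4) g=2 f=9, (7,2) g=1 f=7, (7,4) g=1 f=9]
step 3: expand (4,2) (f=7, h=3) → closed; open now [(3,2) g=5 f=7, (4,1) g=5 f=7, (4,3) g=5 f=9, (5,1) g=4 f=7, (6,4) g=2 f=9, (7,2) g=1 f=7, (7,4) g=1 f=9]

order=[(6,2) → (5,2) → (4,2)]; open=[(3,2) g=5 f=7, (4,1) g=5 f=7, (4,3) g=5 f=9, (5,1) g=4 f=7, (6,4) g=2 f=9, (7,2) g=1 f=7, (7,4) g=1 f=9]; closed=[(4,2), (5,2), (6,2), (6,3), (7,3)]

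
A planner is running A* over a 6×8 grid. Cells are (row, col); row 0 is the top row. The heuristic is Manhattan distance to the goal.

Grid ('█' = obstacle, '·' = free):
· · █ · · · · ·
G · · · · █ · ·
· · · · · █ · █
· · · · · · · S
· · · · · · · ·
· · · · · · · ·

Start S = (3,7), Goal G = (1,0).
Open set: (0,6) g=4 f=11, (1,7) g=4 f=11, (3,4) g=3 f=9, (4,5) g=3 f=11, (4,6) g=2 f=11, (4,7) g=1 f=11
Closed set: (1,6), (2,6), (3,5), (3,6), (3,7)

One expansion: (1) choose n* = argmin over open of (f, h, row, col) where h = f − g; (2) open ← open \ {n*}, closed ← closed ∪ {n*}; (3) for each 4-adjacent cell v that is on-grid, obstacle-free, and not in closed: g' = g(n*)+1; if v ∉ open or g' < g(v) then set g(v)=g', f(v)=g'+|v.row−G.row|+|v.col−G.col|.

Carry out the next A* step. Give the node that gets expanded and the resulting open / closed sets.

expanded=(3,4); open=[(0,6) g=4 f=11, (1,7) g=4 f=11, (2,4) g=4 f=9, (3,3) g=4 f=9, (4,4) g=4 f=11, (4,5) g=3 f=11, (4,6) g=2 f=11, (4,7) g=1 f=11]; closed=[(1,6), (2,6), (3,4), (3,5), (3,6), (3,7)]

step 1: expand (3,4) (f=9, h=6) → closed; open now [(0,6) g=4 f=11, (1,7) g=4 f=11, (2,4) g=4 f=9, (3,3) g=4 f=9, (4,4) g=4 f=11, (4,5) g=3 f=11, (4,6) g=2 f=11, (4,7) g=1 f=11]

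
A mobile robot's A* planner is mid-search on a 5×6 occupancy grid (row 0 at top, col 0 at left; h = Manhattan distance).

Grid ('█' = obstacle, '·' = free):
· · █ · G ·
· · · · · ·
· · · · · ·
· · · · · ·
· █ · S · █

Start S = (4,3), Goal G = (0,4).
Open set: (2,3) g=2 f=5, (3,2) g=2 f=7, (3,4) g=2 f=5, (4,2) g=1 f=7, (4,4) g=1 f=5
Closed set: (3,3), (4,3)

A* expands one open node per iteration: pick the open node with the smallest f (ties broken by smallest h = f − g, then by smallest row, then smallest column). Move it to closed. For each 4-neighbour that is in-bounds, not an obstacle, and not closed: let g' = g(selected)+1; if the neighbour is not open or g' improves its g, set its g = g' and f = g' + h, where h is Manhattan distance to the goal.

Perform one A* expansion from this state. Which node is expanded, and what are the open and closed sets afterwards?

expanded=(2,3); open=[(1,3) g=3 f=5, (2,2) g=3 f=7, (2,4) g=3 f=5, (3,2) g=2 f=7, (3,4) g=2 f=5, (4,2) g=1 f=7, (4,4) g=1 f=5]; closed=[(2,3), (3,3), (4,3)]

step 1: expand (2,3) (f=5, h=3) → closed; open now [(1,3) g=3 f=5, (2,2) g=3 f=7, (2,4) g=3 f=5, (3,2) g=2 f=7, (3,4) g=2 f=5, (4,2) g=1 f=7, (4,4) g=1 f=5]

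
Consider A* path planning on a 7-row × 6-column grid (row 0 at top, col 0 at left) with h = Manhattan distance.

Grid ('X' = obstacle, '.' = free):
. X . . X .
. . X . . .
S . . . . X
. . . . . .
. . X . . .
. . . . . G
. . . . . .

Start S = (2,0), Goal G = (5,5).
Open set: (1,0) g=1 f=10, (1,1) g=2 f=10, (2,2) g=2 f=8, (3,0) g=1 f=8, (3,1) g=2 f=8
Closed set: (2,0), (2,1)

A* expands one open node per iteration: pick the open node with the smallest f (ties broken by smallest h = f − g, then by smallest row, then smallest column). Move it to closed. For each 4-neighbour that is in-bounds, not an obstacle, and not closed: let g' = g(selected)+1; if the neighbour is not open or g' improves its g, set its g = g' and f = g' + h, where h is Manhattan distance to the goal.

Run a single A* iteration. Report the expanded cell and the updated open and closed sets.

step 1: expand (2,2) (f=8, h=6) → closed; open now [(1,0) g=1 f=10, (1,1) g=2 f=10, (2,3) g=3 f=8, (3,0) g=1 f=8, (3,1) g=2 f=8, (3,2) g=3 f=8]

expanded=(2,2); open=[(1,0) g=1 f=10, (1,1) g=2 f=10, (2,3) g=3 f=8, (3,0) g=1 f=8, (3,1) g=2 f=8, (3,2) g=3 f=8]; closed=[(2,0), (2,1), (2,2)]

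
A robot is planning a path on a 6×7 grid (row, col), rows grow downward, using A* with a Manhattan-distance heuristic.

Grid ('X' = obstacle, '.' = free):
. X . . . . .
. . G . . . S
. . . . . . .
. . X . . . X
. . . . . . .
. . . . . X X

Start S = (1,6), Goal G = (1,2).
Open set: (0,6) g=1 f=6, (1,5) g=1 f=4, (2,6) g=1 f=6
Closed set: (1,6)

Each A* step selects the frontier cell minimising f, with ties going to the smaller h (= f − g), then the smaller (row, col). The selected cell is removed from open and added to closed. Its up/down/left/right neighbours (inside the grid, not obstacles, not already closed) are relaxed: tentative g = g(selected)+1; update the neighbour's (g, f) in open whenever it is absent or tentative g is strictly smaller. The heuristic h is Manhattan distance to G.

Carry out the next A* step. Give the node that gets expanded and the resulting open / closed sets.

expanded=(1,5); open=[(0,5) g=2 f=6, (0,6) g=1 f=6, (1,4) g=2 f=4, (2,5) g=2 f=6, (2,6) g=1 f=6]; closed=[(1,5), (1,6)]

step 1: expand (1,5) (f=4, h=3) → closed; open now [(0,5) g=2 f=6, (0,6) g=1 f=6, (1,4) g=2 f=4, (2,5) g=2 f=6, (2,6) g=1 f=6]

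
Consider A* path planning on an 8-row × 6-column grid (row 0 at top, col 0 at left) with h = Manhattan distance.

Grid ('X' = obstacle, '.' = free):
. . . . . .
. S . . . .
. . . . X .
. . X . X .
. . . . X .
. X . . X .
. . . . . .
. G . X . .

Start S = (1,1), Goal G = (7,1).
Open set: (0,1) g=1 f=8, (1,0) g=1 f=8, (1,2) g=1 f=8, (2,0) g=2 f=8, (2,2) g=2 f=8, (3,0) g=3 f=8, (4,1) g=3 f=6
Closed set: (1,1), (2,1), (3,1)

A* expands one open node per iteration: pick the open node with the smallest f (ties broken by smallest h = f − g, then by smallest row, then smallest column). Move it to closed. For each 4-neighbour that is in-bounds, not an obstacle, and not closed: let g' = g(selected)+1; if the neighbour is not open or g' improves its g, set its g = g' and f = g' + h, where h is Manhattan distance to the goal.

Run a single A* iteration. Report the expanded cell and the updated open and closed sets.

step 1: expand (4,1) (f=6, h=3) → closed; open now [(0,1) g=1 f=8, (1,0) g=1 f=8, (1,2) g=1 f=8, (2,0) g=2 f=8, (2,2) g=2 f=8, (3,0) g=3 f=8, (4,0) g=4 f=8, (4,2) g=4 f=8]

expanded=(4,1); open=[(0,1) g=1 f=8, (1,0) g=1 f=8, (1,2) g=1 f=8, (2,0) g=2 f=8, (2,2) g=2 f=8, (3,0) g=3 f=8, (4,0) g=4 f=8, (4,2) g=4 f=8]; closed=[(1,1), (2,1), (3,1), (4,1)]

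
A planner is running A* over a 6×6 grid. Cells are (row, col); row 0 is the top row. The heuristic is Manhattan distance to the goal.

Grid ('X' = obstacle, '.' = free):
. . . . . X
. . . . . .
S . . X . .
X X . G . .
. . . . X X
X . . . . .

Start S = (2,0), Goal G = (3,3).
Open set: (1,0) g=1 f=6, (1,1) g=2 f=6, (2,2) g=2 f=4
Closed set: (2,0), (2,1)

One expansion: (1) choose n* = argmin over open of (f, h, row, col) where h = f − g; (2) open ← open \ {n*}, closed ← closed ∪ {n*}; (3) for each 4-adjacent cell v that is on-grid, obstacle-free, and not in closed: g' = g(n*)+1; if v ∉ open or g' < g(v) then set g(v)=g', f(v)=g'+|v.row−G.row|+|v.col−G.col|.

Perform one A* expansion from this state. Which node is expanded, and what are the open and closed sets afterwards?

step 1: expand (2,2) (f=4, h=2) → closed; open now [(1,0) g=1 f=6, (1,1) g=2 f=6, (1,2) g=3 f=6, (3,2) g=3 f=4]

expanded=(2,2); open=[(1,0) g=1 f=6, (1,1) g=2 f=6, (1,2) g=3 f=6, (3,2) g=3 f=4]; closed=[(2,0), (2,1), (2,2)]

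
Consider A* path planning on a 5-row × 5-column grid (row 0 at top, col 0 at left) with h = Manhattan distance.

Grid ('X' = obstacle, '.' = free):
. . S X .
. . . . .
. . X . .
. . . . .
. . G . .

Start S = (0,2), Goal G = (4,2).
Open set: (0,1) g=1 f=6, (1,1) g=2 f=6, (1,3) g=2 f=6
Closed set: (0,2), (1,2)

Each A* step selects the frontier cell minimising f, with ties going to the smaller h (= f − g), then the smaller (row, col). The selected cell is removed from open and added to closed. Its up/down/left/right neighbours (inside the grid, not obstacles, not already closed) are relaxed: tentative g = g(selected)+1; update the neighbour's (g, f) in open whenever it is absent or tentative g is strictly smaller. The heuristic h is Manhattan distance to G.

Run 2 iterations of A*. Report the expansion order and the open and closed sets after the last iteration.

order=[(1,1) → (2,1)]; open=[(0,1) g=1 f=6, (1,0) g=3 f=8, (1,3) g=2 f=6, (2,0) g=4 f=8, (3,1) g=4 f=6]; closed=[(0,2), (1,1), (1,2), (2,1)]

step 1: expand (1,1) (f=6, h=4) → closed; open now [(0,1) g=1 f=6, (1,0) g=3 f=8, (1,3) g=2 f=6, (2,1) g=3 f=6]
step 2: expand (2,1) (f=6, h=3) → closed; open now [(0,1) g=1 f=6, (1,0) g=3 f=8, (1,3) g=2 f=6, (2,0) g=4 f=8, (3,1) g=4 f=6]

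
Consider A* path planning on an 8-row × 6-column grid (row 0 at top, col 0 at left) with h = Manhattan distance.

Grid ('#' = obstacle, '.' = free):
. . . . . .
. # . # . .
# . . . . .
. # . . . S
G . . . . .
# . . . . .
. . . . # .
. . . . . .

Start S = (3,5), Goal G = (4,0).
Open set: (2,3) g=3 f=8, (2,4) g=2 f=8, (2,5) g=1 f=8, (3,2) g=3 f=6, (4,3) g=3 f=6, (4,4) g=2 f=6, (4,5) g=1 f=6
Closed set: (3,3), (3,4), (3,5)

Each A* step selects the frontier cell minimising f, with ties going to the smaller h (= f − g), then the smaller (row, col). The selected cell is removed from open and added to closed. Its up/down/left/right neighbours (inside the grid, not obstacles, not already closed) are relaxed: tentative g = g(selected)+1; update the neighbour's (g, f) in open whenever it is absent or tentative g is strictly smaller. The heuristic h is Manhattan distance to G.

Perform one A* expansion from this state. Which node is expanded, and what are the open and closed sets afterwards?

expanded=(3,2); open=[(2,2) g=4 f=8, (2,3) g=3 f=8, (2,4) g=2 f=8, (2,5) g=1 f=8, (4,2) g=4 f=6, (4,3) g=3 f=6, (4,4) g=2 f=6, (4,5) g=1 f=6]; closed=[(3,2), (3,3), (3,4), (3,5)]

step 1: expand (3,2) (f=6, h=3) → closed; open now [(2,2) g=4 f=8, (2,3) g=3 f=8, (2,4) g=2 f=8, (2,5) g=1 f=8, (4,2) g=4 f=6, (4,3) g=3 f=6, (4,4) g=2 f=6, (4,5) g=1 f=6]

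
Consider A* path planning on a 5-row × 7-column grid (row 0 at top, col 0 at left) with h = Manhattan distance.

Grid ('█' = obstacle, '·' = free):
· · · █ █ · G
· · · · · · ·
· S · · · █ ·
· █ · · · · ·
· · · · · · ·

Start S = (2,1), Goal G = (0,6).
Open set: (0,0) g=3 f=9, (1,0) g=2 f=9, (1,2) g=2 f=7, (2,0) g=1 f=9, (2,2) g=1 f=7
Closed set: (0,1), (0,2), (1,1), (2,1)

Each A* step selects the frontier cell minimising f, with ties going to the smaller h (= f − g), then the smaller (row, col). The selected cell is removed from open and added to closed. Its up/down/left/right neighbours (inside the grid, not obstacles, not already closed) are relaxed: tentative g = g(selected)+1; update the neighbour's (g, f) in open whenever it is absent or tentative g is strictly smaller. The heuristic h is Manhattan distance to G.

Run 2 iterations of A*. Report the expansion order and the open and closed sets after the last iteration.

step 1: expand (1,2) (f=7, h=5) → closed; open now [(0,0) g=3 f=9, (1,0) g=2 f=9, (1,3) g=3 f=7, (2,0) g=1 f=9, (2,2) g=1 f=7]
step 2: expand (1,3) (f=7, h=4) → closed; open now [(0,0) g=3 f=9, (1,0) g=2 f=9, (1,4) g=4 f=7, (2,0) g=1 f=9, (2,2) g=1 f=7, (2,3) g=4 f=9]

order=[(1,2) → (1,3)]; open=[(0,0) g=3 f=9, (1,0) g=2 f=9, (1,4) g=4 f=7, (2,0) g=1 f=9, (2,2) g=1 f=7, (2,3) g=4 f=9]; closed=[(0,1), (0,2), (1,1), (1,2), (1,3), (2,1)]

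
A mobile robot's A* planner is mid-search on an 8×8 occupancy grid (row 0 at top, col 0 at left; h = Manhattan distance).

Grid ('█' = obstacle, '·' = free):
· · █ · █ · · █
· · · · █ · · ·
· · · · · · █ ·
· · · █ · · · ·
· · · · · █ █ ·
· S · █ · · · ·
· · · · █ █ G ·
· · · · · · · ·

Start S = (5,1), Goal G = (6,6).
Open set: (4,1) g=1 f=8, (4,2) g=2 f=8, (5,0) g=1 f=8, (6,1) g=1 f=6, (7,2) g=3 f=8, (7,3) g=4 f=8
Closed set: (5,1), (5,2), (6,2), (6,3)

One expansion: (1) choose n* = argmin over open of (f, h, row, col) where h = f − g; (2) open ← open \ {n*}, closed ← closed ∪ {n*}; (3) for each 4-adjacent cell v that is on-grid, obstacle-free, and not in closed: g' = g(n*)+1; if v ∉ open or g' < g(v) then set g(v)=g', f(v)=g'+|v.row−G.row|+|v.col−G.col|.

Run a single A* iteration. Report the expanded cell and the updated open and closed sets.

step 1: expand (6,1) (f=6, h=5) → closed; open now [(4,1) g=1 f=8, (4,2) g=2 f=8, (5,0) g=1 f=8, (6,0) g=2 f=8, (7,1) g=2 f=8, (7,2) g=3 f=8, (7,3) g=4 f=8]

expanded=(6,1); open=[(4,1) g=1 f=8, (4,2) g=2 f=8, (5,0) g=1 f=8, (6,0) g=2 f=8, (7,1) g=2 f=8, (7,2) g=3 f=8, (7,3) g=4 f=8]; closed=[(5,1), (5,2), (6,1), (6,2), (6,3)]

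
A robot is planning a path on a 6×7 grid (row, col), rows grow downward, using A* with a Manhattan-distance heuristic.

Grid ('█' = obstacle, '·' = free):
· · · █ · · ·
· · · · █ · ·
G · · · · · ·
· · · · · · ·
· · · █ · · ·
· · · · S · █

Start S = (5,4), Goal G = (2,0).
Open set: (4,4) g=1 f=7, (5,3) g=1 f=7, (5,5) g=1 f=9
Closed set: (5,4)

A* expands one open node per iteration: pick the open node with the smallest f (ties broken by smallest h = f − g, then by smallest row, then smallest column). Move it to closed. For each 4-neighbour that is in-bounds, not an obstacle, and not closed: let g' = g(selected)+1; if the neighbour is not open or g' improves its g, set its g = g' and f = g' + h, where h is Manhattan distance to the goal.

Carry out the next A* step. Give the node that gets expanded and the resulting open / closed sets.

step 1: expand (4,4) (f=7, h=6) → closed; open now [(3,4) g=2 f=7, (4,5) g=2 f=9, (5,3) g=1 f=7, (5,5) g=1 f=9]

expanded=(4,4); open=[(3,4) g=2 f=7, (4,5) g=2 f=9, (5,3) g=1 f=7, (5,5) g=1 f=9]; closed=[(4,4), (5,4)]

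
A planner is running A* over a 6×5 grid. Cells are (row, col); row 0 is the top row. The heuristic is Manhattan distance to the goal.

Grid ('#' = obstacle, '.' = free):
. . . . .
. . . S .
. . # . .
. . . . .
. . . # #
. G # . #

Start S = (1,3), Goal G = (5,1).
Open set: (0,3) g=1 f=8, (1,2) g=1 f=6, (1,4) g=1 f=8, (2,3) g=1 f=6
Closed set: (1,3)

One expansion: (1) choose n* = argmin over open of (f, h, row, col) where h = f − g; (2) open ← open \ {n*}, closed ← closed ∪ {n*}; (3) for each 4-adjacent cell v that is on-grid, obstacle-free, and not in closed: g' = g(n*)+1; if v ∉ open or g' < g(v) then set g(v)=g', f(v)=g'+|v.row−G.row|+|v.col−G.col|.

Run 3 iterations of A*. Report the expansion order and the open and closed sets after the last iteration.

step 1: expand (1,2) (f=6, h=5) → closed; open now [(0,2) g=2 f=8, (0,3) g=1 f=8, (1,1) g=2 f=6, (1,4) g=1 f=8, (2,3) g=1 f=6]
step 2: expand (1,1) (f=6, h=4) → closed; open now [(0,1) g=3 f=8, (0,2) g=2 f=8, (0,3) g=1 f=8, (1,0) g=3 f=8, (1,4) g=1 f=8, (2,1) g=3 f=6, (2,3) g=1 f=6]
step 3: expand (2,1) (f=6, h=3) → closed; open now [(0,1) g=3 f=8, (0,2) g=2 f=8, (0,3) g=1 f=8, (1,0) g=3 f=8, (1,4) g=1 f=8, (2,0) g=4 f=8, (2,3) g=1 f=6, (3,1) g=4 f=6]

order=[(1,2) → (1,1) → (2,1)]; open=[(0,1) g=3 f=8, (0,2) g=2 f=8, (0,3) g=1 f=8, (1,0) g=3 f=8, (1,4) g=1 f=8, (2,0) g=4 f=8, (2,3) g=1 f=6, (3,1) g=4 f=6]; closed=[(1,1), (1,2), (1,3), (2,1)]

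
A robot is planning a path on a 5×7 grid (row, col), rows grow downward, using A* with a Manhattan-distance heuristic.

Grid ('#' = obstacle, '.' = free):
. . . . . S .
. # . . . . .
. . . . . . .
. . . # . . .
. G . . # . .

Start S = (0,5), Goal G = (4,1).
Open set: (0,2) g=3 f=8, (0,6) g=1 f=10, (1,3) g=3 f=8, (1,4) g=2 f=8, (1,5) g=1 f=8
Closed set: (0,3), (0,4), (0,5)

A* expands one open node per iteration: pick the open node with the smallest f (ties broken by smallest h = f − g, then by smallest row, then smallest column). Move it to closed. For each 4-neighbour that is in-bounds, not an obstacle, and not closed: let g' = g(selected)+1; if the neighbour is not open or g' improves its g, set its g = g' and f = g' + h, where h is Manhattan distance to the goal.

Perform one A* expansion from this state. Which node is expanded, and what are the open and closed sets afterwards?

expanded=(0,2); open=[(0,1) g=4 f=8, (0,6) g=1 f=10, (1,2) g=4 f=8, (1,3) g=3 f=8, (1,4) g=2 f=8, (1,5) g=1 f=8]; closed=[(0,2), (0,3), (0,4), (0,5)]

step 1: expand (0,2) (f=8, h=5) → closed; open now [(0,1) g=4 f=8, (0,6) g=1 f=10, (1,2) g=4 f=8, (1,3) g=3 f=8, (1,4) g=2 f=8, (1,5) g=1 f=8]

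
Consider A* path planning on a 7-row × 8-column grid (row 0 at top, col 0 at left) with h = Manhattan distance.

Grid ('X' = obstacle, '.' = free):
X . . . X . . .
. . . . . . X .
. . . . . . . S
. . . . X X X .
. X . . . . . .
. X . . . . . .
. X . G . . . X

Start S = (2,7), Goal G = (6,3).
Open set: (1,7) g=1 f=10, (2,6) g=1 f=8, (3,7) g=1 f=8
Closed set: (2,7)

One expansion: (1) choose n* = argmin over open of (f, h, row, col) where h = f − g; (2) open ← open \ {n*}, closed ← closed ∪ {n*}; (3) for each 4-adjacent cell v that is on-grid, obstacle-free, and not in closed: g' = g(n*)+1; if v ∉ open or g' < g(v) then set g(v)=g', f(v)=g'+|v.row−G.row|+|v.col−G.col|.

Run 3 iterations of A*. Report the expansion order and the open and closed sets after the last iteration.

order=[(2,6) → (2,5) → (2,4)]; open=[(1,4) g=4 f=10, (1,5) g=3 f=10, (1,7) g=1 f=10, (2,3) g=4 f=8, (3,7) g=1 f=8]; closed=[(2,4), (2,5), (2,6), (2,7)]

step 1: expand (2,6) (f=8, h=7) → closed; open now [(1,7) g=1 f=10, (2,5) g=2 f=8, (3,7) g=1 f=8]
step 2: expand (2,5) (f=8, h=6) → closed; open now [(1,5) g=3 f=10, (1,7) g=1 f=10, (2,4) g=3 f=8, (3,7) g=1 f=8]
step 3: expand (2,4) (f=8, h=5) → closed; open now [(1,4) g=4 f=10, (1,5) g=3 f=10, (1,7) g=1 f=10, (2,3) g=4 f=8, (3,7) g=1 f=8]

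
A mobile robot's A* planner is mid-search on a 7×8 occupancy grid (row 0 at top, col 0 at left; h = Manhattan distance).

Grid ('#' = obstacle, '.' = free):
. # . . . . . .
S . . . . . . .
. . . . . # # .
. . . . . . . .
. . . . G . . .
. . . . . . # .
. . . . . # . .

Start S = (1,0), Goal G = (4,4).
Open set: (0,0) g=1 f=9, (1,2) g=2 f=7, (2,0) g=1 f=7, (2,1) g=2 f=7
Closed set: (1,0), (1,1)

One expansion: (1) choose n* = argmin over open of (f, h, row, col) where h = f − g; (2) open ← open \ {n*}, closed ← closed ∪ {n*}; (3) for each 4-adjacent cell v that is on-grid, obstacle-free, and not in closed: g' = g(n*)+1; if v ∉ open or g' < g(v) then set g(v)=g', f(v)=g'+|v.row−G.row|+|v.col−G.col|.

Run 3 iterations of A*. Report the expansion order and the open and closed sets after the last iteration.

step 1: expand (1,2) (f=7, h=5) → closed; open now [(0,0) g=1 f=9, (0,2) g=3 f=9, (1,3) g=3 f=7, (2,0) g=1 f=7, (2,1) g=2 f=7, (2,2) g=3 f=7]
step 2: expand (1,3) (f=7, h=4) → closed; open now [(0,0) g=1 f=9, (0,2) g=3 f=9, (0,3) g=4 f=9, (1,4) g=4 f=7, (2,0) g=1 f=7, (2,1) g=2 f=7, (2,2) g=3 f=7, (2,3) g=4 f=7]
step 3: expand (1,4) (f=7, h=3) → closed; open now [(0,0) g=1 f=9, (0,2) g=3 f=9, (0,3) g=4 f=9, (0,4) g=5 f=9, (1,5) g=5 f=9, (2,0) g=1 f=7, (2,1) g=2 f=7, (2,2) g=3 f=7, (2,3) g=4 f=7, (2,4) g=5 f=7]

order=[(1,2) → (1,3) → (1,4)]; open=[(0,0) g=1 f=9, (0,2) g=3 f=9, (0,3) g=4 f=9, (0,4) g=5 f=9, (1,5) g=5 f=9, (2,0) g=1 f=7, (2,1) g=2 f=7, (2,2) g=3 f=7, (2,3) g=4 f=7, (2,4) g=5 f=7]; closed=[(1,0), (1,1), (1,2), (1,3), (1,4)]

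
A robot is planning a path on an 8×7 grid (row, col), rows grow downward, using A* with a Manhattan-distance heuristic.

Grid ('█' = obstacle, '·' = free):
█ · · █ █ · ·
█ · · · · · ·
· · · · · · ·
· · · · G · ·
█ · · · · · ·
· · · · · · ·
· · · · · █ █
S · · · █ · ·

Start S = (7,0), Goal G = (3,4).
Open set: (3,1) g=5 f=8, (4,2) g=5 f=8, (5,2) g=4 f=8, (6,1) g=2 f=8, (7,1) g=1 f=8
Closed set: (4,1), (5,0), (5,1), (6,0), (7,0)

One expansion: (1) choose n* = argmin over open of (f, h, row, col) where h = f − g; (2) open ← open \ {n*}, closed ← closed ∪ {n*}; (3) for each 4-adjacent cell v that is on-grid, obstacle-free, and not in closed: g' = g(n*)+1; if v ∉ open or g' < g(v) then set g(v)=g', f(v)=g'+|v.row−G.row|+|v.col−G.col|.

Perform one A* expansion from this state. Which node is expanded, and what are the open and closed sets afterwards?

expanded=(3,1); open=[(2,1) g=6 f=10, (3,0) g=6 f=10, (3,2) g=6 f=8, (4,2) g=5 f=8, (5,2) g=4 f=8, (6,1) g=2 f=8, (7,1) g=1 f=8]; closed=[(3,1), (4,1), (5,0), (5,1), (6,0), (7,0)]

step 1: expand (3,1) (f=8, h=3) → closed; open now [(2,1) g=6 f=10, (3,0) g=6 f=10, (3,2) g=6 f=8, (4,2) g=5 f=8, (5,2) g=4 f=8, (6,1) g=2 f=8, (7,1) g=1 f=8]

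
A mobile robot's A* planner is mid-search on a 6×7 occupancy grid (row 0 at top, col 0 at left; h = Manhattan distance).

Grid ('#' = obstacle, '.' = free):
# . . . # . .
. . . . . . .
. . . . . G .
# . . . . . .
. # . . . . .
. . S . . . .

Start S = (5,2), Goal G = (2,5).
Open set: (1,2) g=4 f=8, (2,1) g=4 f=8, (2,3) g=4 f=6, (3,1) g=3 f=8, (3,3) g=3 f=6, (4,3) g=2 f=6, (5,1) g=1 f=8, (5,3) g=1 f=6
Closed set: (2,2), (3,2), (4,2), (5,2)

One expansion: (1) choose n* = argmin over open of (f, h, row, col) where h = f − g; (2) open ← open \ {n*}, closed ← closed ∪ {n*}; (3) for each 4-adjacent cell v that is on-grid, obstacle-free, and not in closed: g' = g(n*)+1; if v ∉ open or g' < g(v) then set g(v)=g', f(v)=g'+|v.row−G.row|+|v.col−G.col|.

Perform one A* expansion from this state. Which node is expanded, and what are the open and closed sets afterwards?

expanded=(2,3); open=[(1,2) g=4 f=8, (1,3) g=5 f=8, (2,1) g=4 f=8, (2,4) g=5 f=6, (3,1) g=3 f=8, (3,3) g=3 f=6, (4,3) g=2 f=6, (5,1) g=1 f=8, (5,3) g=1 f=6]; closed=[(2,2), (2,3), (3,2), (4,2), (5,2)]

step 1: expand (2,3) (f=6, h=2) → closed; open now [(1,2) g=4 f=8, (1,3) g=5 f=8, (2,1) g=4 f=8, (2,4) g=5 f=6, (3,1) g=3 f=8, (3,3) g=3 f=6, (4,3) g=2 f=6, (5,1) g=1 f=8, (5,3) g=1 f=6]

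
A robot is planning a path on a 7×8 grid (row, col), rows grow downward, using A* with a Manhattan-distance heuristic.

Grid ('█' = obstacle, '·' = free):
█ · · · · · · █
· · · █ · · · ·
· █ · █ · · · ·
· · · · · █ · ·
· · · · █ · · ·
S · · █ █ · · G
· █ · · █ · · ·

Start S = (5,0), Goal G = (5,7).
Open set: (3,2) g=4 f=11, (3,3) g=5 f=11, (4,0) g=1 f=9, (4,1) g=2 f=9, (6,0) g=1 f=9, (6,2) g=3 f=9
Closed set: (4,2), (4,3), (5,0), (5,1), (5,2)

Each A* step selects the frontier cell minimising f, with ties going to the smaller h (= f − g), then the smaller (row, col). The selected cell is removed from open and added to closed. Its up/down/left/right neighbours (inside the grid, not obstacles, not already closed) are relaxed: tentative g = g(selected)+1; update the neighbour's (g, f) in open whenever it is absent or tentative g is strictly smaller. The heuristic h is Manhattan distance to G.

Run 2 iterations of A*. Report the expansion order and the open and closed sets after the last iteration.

step 1: expand (6,2) (f=9, h=6) → closed; open now [(3,2) g=4 f=11, (3,3) g=5 f=11, (4,0) g=1 f=9, (4,1) g=2 f=9, (6,0) g=1 f=9, (6,3) g=4 f=9]
step 2: expand (6,3) (f=9, h=5) → closed; open now [(3,2) g=4 f=11, (3,3) g=5 f=11, (4,0) g=1 f=9, (4,1) g=2 f=9, (6,0) g=1 f=9]

order=[(6,2) → (6,3)]; open=[(3,2) g=4 f=11, (3,3) g=5 f=11, (4,0) g=1 f=9, (4,1) g=2 f=9, (6,0) g=1 f=9]; closed=[(4,2), (4,3), (5,0), (5,1), (5,2), (6,2), (6,3)]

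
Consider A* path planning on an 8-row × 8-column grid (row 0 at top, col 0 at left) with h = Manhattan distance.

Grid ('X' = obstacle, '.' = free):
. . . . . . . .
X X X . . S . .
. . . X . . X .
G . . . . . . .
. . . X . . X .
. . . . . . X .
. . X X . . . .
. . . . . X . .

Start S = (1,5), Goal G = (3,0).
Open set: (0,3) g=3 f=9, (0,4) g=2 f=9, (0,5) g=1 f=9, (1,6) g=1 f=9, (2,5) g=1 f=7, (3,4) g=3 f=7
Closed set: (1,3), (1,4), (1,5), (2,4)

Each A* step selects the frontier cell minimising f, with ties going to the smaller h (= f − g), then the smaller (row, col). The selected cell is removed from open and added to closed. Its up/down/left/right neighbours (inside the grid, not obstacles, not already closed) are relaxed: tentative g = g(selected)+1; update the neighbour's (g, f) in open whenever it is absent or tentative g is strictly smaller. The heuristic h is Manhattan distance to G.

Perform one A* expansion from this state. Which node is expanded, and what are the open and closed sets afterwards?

expanded=(3,4); open=[(0,3) g=3 f=9, (0,4) g=2 f=9, (0,5) g=1 f=9, (1,6) g=1 f=9, (2,5) g=1 f=7, (3,3) g=4 f=7, (3,5) g=4 f=9, (4,4) g=4 f=9]; closed=[(1,3), (1,4), (1,5), (2,4), (3,4)]

step 1: expand (3,4) (f=7, h=4) → closed; open now [(0,3) g=3 f=9, (0,4) g=2 f=9, (0,5) g=1 f=9, (1,6) g=1 f=9, (2,5) g=1 f=7, (3,3) g=4 f=7, (3,5) g=4 f=9, (4,4) g=4 f=9]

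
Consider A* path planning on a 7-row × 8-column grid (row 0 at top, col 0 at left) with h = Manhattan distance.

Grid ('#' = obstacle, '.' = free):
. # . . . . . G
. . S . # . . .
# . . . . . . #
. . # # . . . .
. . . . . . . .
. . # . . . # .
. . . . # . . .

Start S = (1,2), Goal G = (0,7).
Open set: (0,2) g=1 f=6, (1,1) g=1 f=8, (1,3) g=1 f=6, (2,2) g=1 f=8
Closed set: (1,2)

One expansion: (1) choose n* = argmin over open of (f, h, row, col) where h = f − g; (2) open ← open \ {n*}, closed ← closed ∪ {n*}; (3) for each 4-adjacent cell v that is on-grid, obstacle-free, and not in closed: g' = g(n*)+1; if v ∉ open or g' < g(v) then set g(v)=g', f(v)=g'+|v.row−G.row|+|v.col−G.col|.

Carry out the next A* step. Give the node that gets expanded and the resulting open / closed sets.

step 1: expand (0,2) (f=6, h=5) → closed; open now [(0,3) g=2 f=6, (1,1) g=1 f=8, (1,3) g=1 f=6, (2,2) g=1 f=8]

expanded=(0,2); open=[(0,3) g=2 f=6, (1,1) g=1 f=8, (1,3) g=1 f=6, (2,2) g=1 f=8]; closed=[(0,2), (1,2)]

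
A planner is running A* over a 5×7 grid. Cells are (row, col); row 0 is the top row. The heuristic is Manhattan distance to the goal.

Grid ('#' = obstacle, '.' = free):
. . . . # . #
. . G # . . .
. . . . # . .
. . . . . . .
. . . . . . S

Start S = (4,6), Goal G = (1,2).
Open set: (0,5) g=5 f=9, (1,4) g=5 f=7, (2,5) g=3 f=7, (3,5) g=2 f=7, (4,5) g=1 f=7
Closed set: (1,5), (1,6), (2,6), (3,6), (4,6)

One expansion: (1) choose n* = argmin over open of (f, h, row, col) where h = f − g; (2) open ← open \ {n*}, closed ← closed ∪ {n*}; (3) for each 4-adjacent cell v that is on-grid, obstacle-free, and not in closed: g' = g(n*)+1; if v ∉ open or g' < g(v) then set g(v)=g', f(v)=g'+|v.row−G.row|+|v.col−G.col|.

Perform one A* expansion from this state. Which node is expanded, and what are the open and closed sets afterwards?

expanded=(1,4); open=[(0,5) g=5 f=9, (2,5) g=3 f=7, (3,5) g=2 f=7, (4,5) g=1 f=7]; closed=[(1,4), (1,5), (1,6), (2,6), (3,6), (4,6)]

step 1: expand (1,4) (f=7, h=2) → closed; open now [(0,5) g=5 f=9, (2,5) g=3 f=7, (3,5) g=2 f=7, (4,5) g=1 f=7]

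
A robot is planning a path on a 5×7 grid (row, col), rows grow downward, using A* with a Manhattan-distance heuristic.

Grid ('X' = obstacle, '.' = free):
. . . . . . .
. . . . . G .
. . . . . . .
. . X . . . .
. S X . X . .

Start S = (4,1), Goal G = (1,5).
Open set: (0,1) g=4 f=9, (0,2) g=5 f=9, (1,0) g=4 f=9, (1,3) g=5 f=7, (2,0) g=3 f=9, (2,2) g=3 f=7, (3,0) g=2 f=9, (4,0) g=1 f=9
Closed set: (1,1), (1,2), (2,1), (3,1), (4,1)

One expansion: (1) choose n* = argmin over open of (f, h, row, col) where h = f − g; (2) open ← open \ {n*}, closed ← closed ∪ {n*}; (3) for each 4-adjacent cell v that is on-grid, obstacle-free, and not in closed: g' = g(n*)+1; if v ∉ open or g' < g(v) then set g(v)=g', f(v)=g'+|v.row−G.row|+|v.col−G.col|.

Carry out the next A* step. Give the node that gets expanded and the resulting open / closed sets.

expanded=(1,3); open=[(0,1) g=4 f=9, (0,2) g=5 f=9, (0,3) g=6 f=9, (1,0) g=4 f=9, (1,4) g=6 f=7, (2,0) g=3 f=9, (2,2) g=3 f=7, (2,3) g=6 f=9, (3,0) g=2 f=9, (4,0) g=1 f=9]; closed=[(1,1), (1,2), (1,3), (2,1), (3,1), (4,1)]

step 1: expand (1,3) (f=7, h=2) → closed; open now [(0,1) g=4 f=9, (0,2) g=5 f=9, (0,3) g=6 f=9, (1,0) g=4 f=9, (1,4) g=6 f=7, (2,0) g=3 f=9, (2,2) g=3 f=7, (2,3) g=6 f=9, (3,0) g=2 f=9, (4,0) g=1 f=9]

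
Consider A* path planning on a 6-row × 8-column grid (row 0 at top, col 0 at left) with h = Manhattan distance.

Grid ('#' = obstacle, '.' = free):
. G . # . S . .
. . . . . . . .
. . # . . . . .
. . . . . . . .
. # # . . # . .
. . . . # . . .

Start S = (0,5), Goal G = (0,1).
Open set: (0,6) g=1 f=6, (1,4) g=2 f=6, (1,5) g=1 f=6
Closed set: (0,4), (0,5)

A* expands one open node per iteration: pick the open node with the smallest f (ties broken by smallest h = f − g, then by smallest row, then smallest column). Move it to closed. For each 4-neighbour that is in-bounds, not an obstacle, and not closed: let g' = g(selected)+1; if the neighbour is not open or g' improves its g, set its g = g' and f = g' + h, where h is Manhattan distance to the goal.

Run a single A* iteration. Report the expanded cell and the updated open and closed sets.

step 1: expand (1,4) (f=6, h=4) → closed; open now [(0,6) g=1 f=6, (1,3) g=3 f=6, (1,5) g=1 f=6, (2,4) g=3 f=8]

expanded=(1,4); open=[(0,6) g=1 f=6, (1,3) g=3 f=6, (1,5) g=1 f=6, (2,4) g=3 f=8]; closed=[(0,4), (0,5), (1,4)]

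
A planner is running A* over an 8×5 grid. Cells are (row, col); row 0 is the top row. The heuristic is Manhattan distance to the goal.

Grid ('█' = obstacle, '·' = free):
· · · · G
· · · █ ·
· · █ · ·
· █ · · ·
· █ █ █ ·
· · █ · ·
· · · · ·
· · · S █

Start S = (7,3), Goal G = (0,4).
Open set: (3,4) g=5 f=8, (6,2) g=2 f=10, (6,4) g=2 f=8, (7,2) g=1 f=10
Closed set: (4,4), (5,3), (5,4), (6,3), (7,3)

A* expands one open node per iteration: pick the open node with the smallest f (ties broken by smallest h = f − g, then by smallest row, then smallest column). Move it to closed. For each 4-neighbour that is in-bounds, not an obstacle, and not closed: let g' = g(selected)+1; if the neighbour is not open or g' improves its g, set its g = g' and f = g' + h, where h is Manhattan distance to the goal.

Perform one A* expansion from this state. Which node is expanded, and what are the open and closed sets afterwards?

expanded=(3,4); open=[(2,4) g=6 f=8, (3,3) g=6 f=10, (6,2) g=2 f=10, (6,4) g=2 f=8, (7,2) g=1 f=10]; closed=[(3,4), (4,4), (5,3), (5,4), (6,3), (7,3)]

step 1: expand (3,4) (f=8, h=3) → closed; open now [(2,4) g=6 f=8, (3,3) g=6 f=10, (6,2) g=2 f=10, (6,4) g=2 f=8, (7,2) g=1 f=10]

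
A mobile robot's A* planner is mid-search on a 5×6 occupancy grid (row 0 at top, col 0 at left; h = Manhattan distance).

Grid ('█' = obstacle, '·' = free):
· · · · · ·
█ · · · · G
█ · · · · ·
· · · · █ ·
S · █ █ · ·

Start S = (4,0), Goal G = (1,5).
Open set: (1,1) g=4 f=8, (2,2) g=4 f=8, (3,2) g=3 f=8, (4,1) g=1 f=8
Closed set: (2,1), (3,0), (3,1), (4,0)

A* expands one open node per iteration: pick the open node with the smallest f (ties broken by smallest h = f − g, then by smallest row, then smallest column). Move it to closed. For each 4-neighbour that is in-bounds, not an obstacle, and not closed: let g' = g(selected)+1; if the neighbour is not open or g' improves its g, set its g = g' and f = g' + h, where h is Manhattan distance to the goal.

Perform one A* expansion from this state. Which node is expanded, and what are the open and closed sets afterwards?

expanded=(1,1); open=[(0,1) g=5 f=10, (1,2) g=5 f=8, (2,2) g=4 f=8, (3,2) g=3 f=8, (4,1) g=1 f=8]; closed=[(1,1), (2,1), (3,0), (3,1), (4,0)]

step 1: expand (1,1) (f=8, h=4) → closed; open now [(0,1) g=5 f=10, (1,2) g=5 f=8, (2,2) g=4 f=8, (3,2) g=3 f=8, (4,1) g=1 f=8]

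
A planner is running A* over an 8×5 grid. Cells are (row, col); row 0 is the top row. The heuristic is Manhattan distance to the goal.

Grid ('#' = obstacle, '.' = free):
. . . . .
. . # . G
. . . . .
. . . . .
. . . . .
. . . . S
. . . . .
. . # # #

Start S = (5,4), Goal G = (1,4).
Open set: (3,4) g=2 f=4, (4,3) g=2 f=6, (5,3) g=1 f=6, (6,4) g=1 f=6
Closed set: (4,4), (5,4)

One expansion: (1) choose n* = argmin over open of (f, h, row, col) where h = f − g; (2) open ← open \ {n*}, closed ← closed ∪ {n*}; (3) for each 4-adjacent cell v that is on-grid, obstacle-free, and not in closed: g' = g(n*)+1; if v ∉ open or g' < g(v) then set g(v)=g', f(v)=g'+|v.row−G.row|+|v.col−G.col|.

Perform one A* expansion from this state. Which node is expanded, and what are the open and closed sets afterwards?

expanded=(3,4); open=[(2,4) g=3 f=4, (3,3) g=3 f=6, (4,3) g=2 f=6, (5,3) g=1 f=6, (6,4) g=1 f=6]; closed=[(3,4), (4,4), (5,4)]

step 1: expand (3,4) (f=4, h=2) → closed; open now [(2,4) g=3 f=4, (3,3) g=3 f=6, (4,3) g=2 f=6, (5,3) g=1 f=6, (6,4) g=1 f=6]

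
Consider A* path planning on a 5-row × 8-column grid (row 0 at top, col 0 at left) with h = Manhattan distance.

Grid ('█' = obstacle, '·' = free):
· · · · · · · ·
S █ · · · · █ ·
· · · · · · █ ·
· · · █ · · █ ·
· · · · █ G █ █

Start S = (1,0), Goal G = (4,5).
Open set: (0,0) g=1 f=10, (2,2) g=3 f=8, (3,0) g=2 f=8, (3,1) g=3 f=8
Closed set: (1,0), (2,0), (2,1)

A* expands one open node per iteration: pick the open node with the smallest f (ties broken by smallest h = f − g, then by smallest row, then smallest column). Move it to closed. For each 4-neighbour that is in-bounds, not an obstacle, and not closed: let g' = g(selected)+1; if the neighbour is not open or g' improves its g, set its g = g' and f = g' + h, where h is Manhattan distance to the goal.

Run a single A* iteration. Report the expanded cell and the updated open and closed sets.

expanded=(2,2); open=[(0,0) g=1 f=10, (1,2) g=4 f=10, (2,3) g=4 f=8, (3,0) g=2 f=8, (3,1) g=3 f=8, (3,2) g=4 f=8]; closed=[(1,0), (2,0), (2,1), (2,2)]

step 1: expand (2,2) (f=8, h=5) → closed; open now [(0,0) g=1 f=10, (1,2) g=4 f=10, (2,3) g=4 f=8, (3,0) g=2 f=8, (3,1) g=3 f=8, (3,2) g=4 f=8]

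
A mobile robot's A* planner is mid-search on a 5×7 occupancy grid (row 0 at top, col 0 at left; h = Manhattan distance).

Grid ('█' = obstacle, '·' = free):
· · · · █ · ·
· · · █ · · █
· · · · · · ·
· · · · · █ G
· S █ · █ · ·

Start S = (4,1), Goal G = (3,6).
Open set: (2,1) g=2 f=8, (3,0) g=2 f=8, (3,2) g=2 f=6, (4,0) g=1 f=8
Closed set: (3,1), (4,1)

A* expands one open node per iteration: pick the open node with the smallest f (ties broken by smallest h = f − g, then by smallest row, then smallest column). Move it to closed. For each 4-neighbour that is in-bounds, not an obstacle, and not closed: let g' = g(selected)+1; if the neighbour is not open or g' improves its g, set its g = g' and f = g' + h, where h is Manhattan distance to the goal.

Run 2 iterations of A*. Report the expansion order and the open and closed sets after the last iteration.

step 1: expand (3,2) (f=6, h=4) → closed; open now [(2,1) g=2 f=8, (2,2) g=3 f=8, (3,0) g=2 f=8, (3,3) g=3 f=6, (4,0) g=1 f=8]
step 2: expand (3,3) (f=6, h=3) → closed; open now [(2,1) g=2 f=8, (2,2) g=3 f=8, (2,3) g=4 f=8, (3,0) g=2 f=8, (3,4) g=4 f=6, (4,0) g=1 f=8, (4,3) g=4 f=8]

order=[(3,2) → (3,3)]; open=[(2,1) g=2 f=8, (2,2) g=3 f=8, (2,3) g=4 f=8, (3,0) g=2 f=8, (3,4) g=4 f=6, (4,0) g=1 f=8, (4,3) g=4 f=8]; closed=[(3,1), (3,2), (3,3), (4,1)]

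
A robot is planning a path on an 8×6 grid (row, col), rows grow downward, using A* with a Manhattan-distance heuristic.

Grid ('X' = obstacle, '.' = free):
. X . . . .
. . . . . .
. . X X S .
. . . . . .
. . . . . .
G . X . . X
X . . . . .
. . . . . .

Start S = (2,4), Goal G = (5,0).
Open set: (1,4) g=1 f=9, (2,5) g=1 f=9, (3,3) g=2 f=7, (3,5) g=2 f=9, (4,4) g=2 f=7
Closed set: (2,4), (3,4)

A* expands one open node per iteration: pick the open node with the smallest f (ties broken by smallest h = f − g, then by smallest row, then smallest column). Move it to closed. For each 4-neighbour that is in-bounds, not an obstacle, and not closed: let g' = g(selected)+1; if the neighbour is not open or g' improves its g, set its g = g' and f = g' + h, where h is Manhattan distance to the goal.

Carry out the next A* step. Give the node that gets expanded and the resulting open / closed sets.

expanded=(3,3); open=[(1,4) g=1 f=9, (2,5) g=1 f=9, (3,2) g=3 f=7, (3,5) g=2 f=9, (4,3) g=3 f=7, (4,4) g=2 f=7]; closed=[(2,4), (3,3), (3,4)]

step 1: expand (3,3) (f=7, h=5) → closed; open now [(1,4) g=1 f=9, (2,5) g=1 f=9, (3,2) g=3 f=7, (3,5) g=2 f=9, (4,3) g=3 f=7, (4,4) g=2 f=7]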